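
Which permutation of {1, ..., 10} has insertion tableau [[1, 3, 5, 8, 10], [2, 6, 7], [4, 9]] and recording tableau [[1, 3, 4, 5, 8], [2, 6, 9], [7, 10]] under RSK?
4 2 6 7 9 3 1 10 8 5

Reverse the RSK construction: for i from n down to 1, find the cell of Q containing i, remove the entry at that cell from P, and reverse-bump it up through P; the value ejected from row 1 is w(i).

Step i=10: Q has 10 at row 3, column 2; remove 9 from row 3 of P and reverse-bump: 9 enters row 2 and ejects 7; 7 enters row 1 and ejects 5. So w(10) = 5. P is now [[1, 3, 7, 8, 10], [2, 6, 9], [4]].
Step i=9: Q has 9 at row 2, column 3; remove 9 from row 2 of P and reverse-bump: 9 enters row 1 and ejects 8. So w(9) = 8. P is now [[1, 3, 7, 9, 10], [2, 6], [4]].
Step i=8: Q has 8 at row 1, column 5; remove that cell from P, ejecting 10. So w(8) = 10. P is now [[1, 3, 7, 9], [2, 6], [4]].
Step i=7: Q has 7 at row 3, column 1; remove 4 from row 3 of P and reverse-bump: 4 enters row 2 and ejects 2; 2 enters row 1 and ejects 1. So w(7) = 1. P is now [[2, 3, 7, 9], [4, 6]].
Step i=6: Q has 6 at row 2, column 2; remove 6 from row 2 of P and reverse-bump: 6 enters row 1 and ejects 3. So w(6) = 3. P is now [[2, 6, 7, 9], [4]].
Step i=5: Q has 5 at row 1, column 4; remove that cell from P, ejecting 9. So w(5) = 9. P is now [[2, 6, 7], [4]].
Step i=4: Q has 4 at row 1, column 3; remove that cell from P, ejecting 7. So w(4) = 7. P is now [[2, 6], [4]].
Step i=3: Q has 3 at row 1, column 2; remove that cell from P, ejecting 6. So w(3) = 6. P is now [[2], [4]].
Step i=2: Q has 2 at row 2, column 1; remove 4 from row 2 of P and reverse-bump: 4 enters row 1 and ejects 2. So w(2) = 2. P is now [[4]].
Step i=1: Q has 1 at row 1, column 1; remove that cell from P, ejecting 4. So w(1) = 4. P is now [].

So w = 4 2 6 7 9 3 1 10 8 5.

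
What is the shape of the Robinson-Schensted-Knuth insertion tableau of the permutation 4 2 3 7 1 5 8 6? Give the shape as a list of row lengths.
Row-insert each entry into an empty tableau.

After inserting 4: P = [[4]].
After inserting 2: P = [[2], [4]].
After inserting 3: P = [[2, 3], [4]].
After inserting 7: P = [[2, 3, 7], [4]].
After inserting 1: P = [[1, 3, 7], [2], [4]].
After inserting 5: P = [[1, 3, 5], [2, 7], [4]].
After inserting 8: P = [[1, 3, 5, 8], [2, 7], [4]].
After inserting 6: P = [[1, 3, 5, 6], [2, 7, 8], [4]].

The final insertion tableau P = [[1, 3, 5, 6], [2, 7, 8], [4]] has shape [4, 3, 1].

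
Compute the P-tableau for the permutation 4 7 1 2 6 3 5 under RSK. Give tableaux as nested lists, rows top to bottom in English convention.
P = [[1, 2, 3, 5], [4, 6], [7]]

Insert 4: appended to row 1. P = [[4]].
Insert 7: appended to row 1. P = [[4, 7]].
Insert 1: 1 bumps 4 from row 1; 4 starts row 2. P = [[1, 7], [4]].
Insert 2: 2 bumps 7 from row 1; 7 appends to row 2. P = [[1, 2], [4, 7]].
Insert 6: appended to row 1. P = [[1, 2, 6], [4, 7]].
Insert 3: 3 bumps 6 from row 1; 6 bumps 7 from row 2; 7 starts row 3. P = [[1, 2, 3], [4, 6], [7]].
Insert 5: appended to row 1. P = [[1, 2, 3, 5], [4, 6], [7]].

So P = [[1, 2, 3, 5], [4, 6], [7]].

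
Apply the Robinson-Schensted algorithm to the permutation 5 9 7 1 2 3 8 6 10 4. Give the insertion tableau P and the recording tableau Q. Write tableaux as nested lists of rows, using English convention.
Insert each entry of the permutation into P by Schensted row insertion, recording in Q the position of each new cell.

Insert 5: appended to row 1. P = [[5]].
Insert 9: appended to row 1. P = [[5, 9]].
Insert 7: 7 bumps 9 from row 1; 9 starts row 2. P = [[5, 7], [9]].
Insert 1: 1 bumps 5 from row 1; 5 bumps 9 from row 2; 9 starts row 3. P = [[1, 7], [5], [9]].
Insert 2: 2 bumps 7 from row 1; 7 appends to row 2. P = [[1, 2], [5, 7], [9]].
Insert 3: appended to row 1. P = [[1, 2, 3], [5, 7], [9]].
Insert 8: appended to row 1. P = [[1, 2, 3, 8], [5, 7], [9]].
Insert 6: 6 bumps 8 from row 1; 8 appends to row 2. P = [[1, 2, 3, 6], [5, 7, 8], [9]].
Insert 10: appended to row 1. P = [[1, 2, 3, 6, 10], [5, 7, 8], [9]].
Insert 4: 4 bumps 6 from row 1; 6 bumps 7 from row 2; 7 bumps 9 from row 3; 9 starts row 4. P = [[1, 2, 3, 4, 10], [5, 6, 8], [7], [9]].

So P = [[1, 2, 3, 4, 10], [5, 6, 8], [7], [9]], Q = [[1, 2, 6, 7, 9], [3, 5, 8], [4], [10]].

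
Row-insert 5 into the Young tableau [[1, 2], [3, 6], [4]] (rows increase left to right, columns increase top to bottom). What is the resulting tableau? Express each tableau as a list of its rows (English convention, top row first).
[[1, 2, 5], [3, 6], [4]]

5 is larger than every entry of row 1, so it is appended to row 1. The new tableau is [[1, 2, 5], [3, 6], [4]].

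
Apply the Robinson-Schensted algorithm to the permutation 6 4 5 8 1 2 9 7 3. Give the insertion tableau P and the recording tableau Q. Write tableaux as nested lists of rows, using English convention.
P = [[1, 2, 3, 9], [4, 5, 7], [6, 8]], Q = [[1, 3, 4, 7], [2, 6, 8], [5, 9]]

Insert each entry of the permutation into P by Schensted row insertion, recording in Q the position of each new cell.

Insert 6: appended to row 1. P = [[6]], Q = [[1]].
Insert 4: 4 bumps 6 from row 1; 6 starts row 2. P = [[4], [6]], Q = [[1], [2]].
Insert 5: appended to row 1. P = [[4, 5], [6]], Q = [[1, 3], [2]].
Insert 8: appended to row 1. P = [[4, 5, 8], [6]], Q = [[1, 3, 4], [2]].
Insert 1: 1 bumps 4 from row 1; 4 bumps 6 from row 2; 6 starts row 3. P = [[1, 5, 8], [4], [6]], Q = [[1, 3, 4], [2], [5]].
Insert 2: 2 bumps 5 from row 1; 5 appends to row 2. P = [[1, 2, 8], [4, 5], [6]], Q = [[1, 3, 4], [2, 6], [5]].
Insert 9: appended to row 1. P = [[1, 2, 8, 9], [4, 5], [6]], Q = [[1, 3, 4, 7], [2, 6], [5]].
Insert 7: 7 bumps 8 from row 1; 8 appends to row 2. P = [[1, 2, 7, 9], [4, 5, 8], [6]], Q = [[1, 3, 4, 7], [2, 6, 8], [5]].
Insert 3: 3 bumps 7 from row 1; 7 bumps 8 from row 2; 8 appends to row 3. P = [[1, 2, 3, 9], [4, 5, 7], [6, 8]], Q = [[1, 3, 4, 7], [2, 6, 8], [5, 9]].

So P = [[1, 2, 3, 9], [4, 5, 7], [6, 8]], Q = [[1, 3, 4, 7], [2, 6, 8], [5, 9]].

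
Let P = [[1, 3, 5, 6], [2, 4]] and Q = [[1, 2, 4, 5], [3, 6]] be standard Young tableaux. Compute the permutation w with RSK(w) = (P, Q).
2 4 1 5 6 3

Reverse RSK: for i = n, n-1, ..., 1, locate i in Q, remove the corresponding corner cell from P, and reverse-bump its entry up through P; the value ejected from row 1 is w(i).

So w = 2 4 1 5 6 3.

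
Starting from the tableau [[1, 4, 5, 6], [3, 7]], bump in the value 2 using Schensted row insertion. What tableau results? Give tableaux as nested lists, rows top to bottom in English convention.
[[1, 2, 5, 6], [3, 4], [7]]

In row 1, 2 replaces 4 (the leftmost entry greater than 2); 4 is bumped to row 2. In row 2, 4 replaces 7 (the leftmost entry greater than 4); 7 is bumped to row 3. 7 starts a new row 3. The new tableau is [[1, 2, 5, 6], [3, 4], [7]].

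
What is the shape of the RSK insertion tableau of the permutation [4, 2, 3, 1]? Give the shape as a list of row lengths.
[2, 1, 1]

Row-insert each entry into an empty tableau.

After inserting 4: P = [[4]].
After inserting 2: P = [[2], [4]].
After inserting 3: P = [[2, 3], [4]].
After inserting 1: P = [[1, 3], [2], [4]].

The final insertion tableau P = [[1, 3], [2], [4]] has shape [2, 1, 1].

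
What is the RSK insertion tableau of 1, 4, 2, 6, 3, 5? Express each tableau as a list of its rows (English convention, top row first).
After inserting 1: P = [[1]].
After inserting 4: P = [[1, 4]].
After inserting 2: P = [[1, 2], [4]].
After inserting 6: P = [[1, 2, 6], [4]].
After inserting 3: P = [[1, 2, 3], [4, 6]].
After inserting 5: P = [[1, 2, 3, 5], [4, 6]].

So P = [[1, 2, 3, 5], [4, 6]].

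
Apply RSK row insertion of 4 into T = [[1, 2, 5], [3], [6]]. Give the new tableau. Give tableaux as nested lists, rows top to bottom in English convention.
[[1, 2, 4], [3, 5], [6]]

In row 1, 4 replaces 5 (the leftmost entry greater than 4); 5 is bumped to row 2. 5 is appended to row 2. The new tableau is [[1, 2, 4], [3, 5], [6]].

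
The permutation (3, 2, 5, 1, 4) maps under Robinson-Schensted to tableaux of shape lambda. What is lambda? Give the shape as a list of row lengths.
Row-insert each entry into an empty tableau.

After inserting 3: P = [[3]].
After inserting 2: P = [[2], [3]].
After inserting 5: P = [[2, 5], [3]].
After inserting 1: P = [[1, 5], [2], [3]].
After inserting 4: P = [[1, 4], [2, 5], [3]].

The final insertion tableau P = [[1, 4], [2, 5], [3]] has shape [2, 2, 1].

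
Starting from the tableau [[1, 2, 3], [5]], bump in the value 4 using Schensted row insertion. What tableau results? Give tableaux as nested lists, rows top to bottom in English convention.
[[1, 2, 3, 4], [5]]

4 is larger than every entry of row 1, so it is appended to row 1. The new tableau is [[1, 2, 3, 4], [5]].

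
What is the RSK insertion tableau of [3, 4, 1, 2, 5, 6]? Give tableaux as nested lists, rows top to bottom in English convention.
P = [[1, 2, 5, 6], [3, 4]]

Insert 3: appended to row 1. P = [[3]].
Insert 4: appended to row 1. P = [[3, 4]].
Insert 1: 1 bumps 3 from row 1; 3 starts row 2. P = [[1, 4], [3]].
Insert 2: 2 bumps 4 from row 1; 4 appends to row 2. P = [[1, 2], [3, 4]].
Insert 5: appended to row 1. P = [[1, 2, 5], [3, 4]].
Insert 6: appended to row 1. P = [[1, 2, 5, 6], [3, 4]].

So P = [[1, 2, 5, 6], [3, 4]].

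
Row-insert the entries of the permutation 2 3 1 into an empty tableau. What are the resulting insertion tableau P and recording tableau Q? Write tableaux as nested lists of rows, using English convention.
Insert each entry of the permutation into P by Schensted row insertion, recording in Q the position of each new cell.

Insert 2: appended to row 1. P = [[2]].
Insert 3: appended to row 1. P = [[2, 3]].
Insert 1: 1 bumps 2 from row 1; 2 starts row 2. P = [[1, 3], [2]].

So P = [[1, 3], [2]], Q = [[1, 2], [3]].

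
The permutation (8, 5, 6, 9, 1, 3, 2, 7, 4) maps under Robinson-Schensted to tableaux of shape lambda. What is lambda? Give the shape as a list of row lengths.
Row-insert each entry into an empty tableau.

After inserting 8: P = [[8]].
After inserting 5: P = [[5], [8]].
After inserting 6: P = [[5, 6], [8]].
After inserting 9: P = [[5, 6, 9], [8]].
After inserting 1: P = [[1, 6, 9], [5], [8]].
After inserting 3: P = [[1, 3, 9], [5, 6], [8]].
After inserting 2: P = [[1, 2, 9], [3, 6], [5], [8]].
After inserting 7: P = [[1, 2, 7], [3, 6, 9], [5], [8]].
After inserting 4: P = [[1, 2, 4], [3, 6, 7], [5, 9], [8]].

The final insertion tableau P = [[1, 2, 4], [3, 6, 7], [5, 9], [8]] has shape [3, 3, 2, 1].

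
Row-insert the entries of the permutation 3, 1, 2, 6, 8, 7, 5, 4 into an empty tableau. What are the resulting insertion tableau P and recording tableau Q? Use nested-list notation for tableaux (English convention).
P = [[1, 2, 4, 7], [3, 5], [6], [8]], Q = [[1, 3, 4, 5], [2, 6], [7], [8]]

Insert each entry of the permutation into P by Schensted row insertion, recording in Q the position of each new cell.

Insert 3: appended to row 1. P = [[3]].
Insert 1: 1 bumps 3 from row 1; 3 starts row 2. P = [[1], [3]].
Insert 2: appended to row 1. P = [[1, 2], [3]].
Insert 6: appended to row 1. P = [[1, 2, 6], [3]].
Insert 8: appended to row 1. P = [[1, 2, 6, 8], [3]].
Insert 7: 7 bumps 8 from row 1; 8 appends to row 2. P = [[1, 2, 6, 7], [3, 8]].
Insert 5: 5 bumps 6 from row 1; 6 bumps 8 from row 2; 8 starts row 3. P = [[1, 2, 5, 7], [3, 6], [8]].
Insert 4: 4 bumps 5 from row 1; 5 bumps 6 from row 2; 6 bumps 8 from row 3; 8 starts row 4. P = [[1, 2, 4, 7], [3, 5], [6], [8]].

So P = [[1, 2, 4, 7], [3, 5], [6], [8]], Q = [[1, 3, 4, 5], [2, 6], [7], [8]].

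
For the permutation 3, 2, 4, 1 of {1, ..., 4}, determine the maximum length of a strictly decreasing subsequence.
3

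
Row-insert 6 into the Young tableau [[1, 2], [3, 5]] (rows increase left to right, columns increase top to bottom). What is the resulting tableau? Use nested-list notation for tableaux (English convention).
6 is larger than every entry of row 1, so it is appended to row 1. The new tableau is [[1, 2, 6], [3, 5]].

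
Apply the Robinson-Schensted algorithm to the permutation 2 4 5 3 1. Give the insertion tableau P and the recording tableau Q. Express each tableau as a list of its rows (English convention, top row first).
P = [[1, 3, 5], [2], [4]], Q = [[1, 2, 3], [4], [5]]

Insert each entry of the permutation into P by Schensted row insertion, recording in Q the position of each new cell.

Insert 2: appended to row 1. P = [[2]].
Insert 4: appended to row 1. P = [[2, 4]].
Insert 5: appended to row 1. P = [[2, 4, 5]].
Insert 3: 3 bumps 4 from row 1; 4 starts row 2. P = [[2, 3, 5], [4]].
Insert 1: 1 bumps 2 from row 1; 2 bumps 4 from row 2; 4 starts row 3. P = [[1, 3, 5], [2], [4]].

So P = [[1, 3, 5], [2], [4]], Q = [[1, 2, 3], [4], [5]].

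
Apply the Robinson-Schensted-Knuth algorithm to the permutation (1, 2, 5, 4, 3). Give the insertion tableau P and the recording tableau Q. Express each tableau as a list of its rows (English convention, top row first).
P = [[1, 2, 3], [4], [5]], Q = [[1, 2, 3], [4], [5]]

Insert each entry of the permutation into P by Schensted row insertion, recording in Q the position of each new cell.

Insert 1: appended to row 1. P = [[1]].
Insert 2: appended to row 1. P = [[1, 2]].
Insert 5: appended to row 1. P = [[1, 2, 5]].
Insert 4: 4 bumps 5 from row 1; 5 starts row 2. P = [[1, 2, 4], [5]].
Insert 3: 3 bumps 4 from row 1; 4 bumps 5 from row 2; 5 starts row 3. P = [[1, 2, 3], [4], [5]].

So P = [[1, 2, 3], [4], [5]], Q = [[1, 2, 3], [4], [5]].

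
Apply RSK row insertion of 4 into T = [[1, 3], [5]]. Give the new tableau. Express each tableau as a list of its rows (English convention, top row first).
4 is larger than every entry of row 1, so it is appended to row 1. The new tableau is [[1, 3, 4], [5]].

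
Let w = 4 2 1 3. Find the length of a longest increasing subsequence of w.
2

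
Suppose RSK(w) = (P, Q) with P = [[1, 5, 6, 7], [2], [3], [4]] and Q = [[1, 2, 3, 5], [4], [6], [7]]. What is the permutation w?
Reverse the RSK construction: for i from n down to 1, find the cell of Q containing i, remove the entry at that cell from P, and reverse-bump it up through P; the value ejected from row 1 is w(i).

Step i=7: Q has 7 at row 4, column 1; remove 4 from row 4 of P and reverse-bump: 4 enters row 3 and ejects 3; 3 enters row 2 and ejects 2; 2 enters row 1 and ejects 1. So w(7) = 1. P is now [[2, 5, 6, 7], [3], [4]].
Step i=6: Q has 6 at row 3, column 1; remove 4 from row 3 of P and reverse-bump: 4 enters row 2 and ejects 3; 3 enters row 1 and ejects 2. So w(6) = 2. P is now [[3, 5, 6, 7], [4]].
Step i=5: Q has 5 at row 1, column 4; remove that cell from P, ejecting 7. So w(5) = 7. P is now [[3, 5, 6], [4]].
Step i=4: Q has 4 at row 2, column 1; remove 4 from row 2 of P and reverse-bump: 4 enters row 1 and ejects 3. So w(4) = 3. P is now [[4, 5, 6]].
Step i=3: Q has 3 at row 1, column 3; remove that cell from P, ejecting 6. So w(3) = 6. P is now [[4, 5]].
Step i=2: Q has 2 at row 1, column 2; remove that cell from P, ejecting 5. So w(2) = 5. P is now [[4]].
Step i=1: Q has 1 at row 1, column 1; remove that cell from P, ejecting 4. So w(1) = 4. P is now [].

So w = 4 5 6 3 7 2 1.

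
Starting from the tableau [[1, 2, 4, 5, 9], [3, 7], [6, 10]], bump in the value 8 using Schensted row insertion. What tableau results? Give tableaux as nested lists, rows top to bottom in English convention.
[[1, 2, 4, 5, 8], [3, 7, 9], [6, 10]]

In row 1, 8 replaces 9 (the leftmost entry greater than 8); 9 is bumped to row 2. 9 is appended to row 2. The new tableau is [[1, 2, 4, 5, 8], [3, 7, 9], [6, 10]].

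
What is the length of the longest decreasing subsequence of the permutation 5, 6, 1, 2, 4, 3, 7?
3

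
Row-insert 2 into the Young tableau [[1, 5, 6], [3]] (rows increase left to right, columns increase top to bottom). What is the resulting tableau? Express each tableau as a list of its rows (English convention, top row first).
In row 1, 2 replaces 5 (the leftmost entry greater than 2); 5 is bumped to row 2. 5 is appended to row 2. The new tableau is [[1, 2, 6], [3, 5]].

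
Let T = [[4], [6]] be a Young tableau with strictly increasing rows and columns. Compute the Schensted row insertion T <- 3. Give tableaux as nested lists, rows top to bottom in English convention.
In row 1, 3 replaces 4 (the leftmost entry greater than 3); 4 is bumped to row 2. In row 2, 4 replaces 6 (the leftmost entry greater than 4); 6 is bumped to row 3. 6 starts a new row 3. The new tableau is [[3], [4], [6]].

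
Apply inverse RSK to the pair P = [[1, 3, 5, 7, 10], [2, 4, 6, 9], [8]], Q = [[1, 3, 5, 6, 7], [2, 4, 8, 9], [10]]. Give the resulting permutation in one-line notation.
Reverse the RSK construction: for i from n down to 1, find the cell of Q containing i, remove the entry at that cell from P, and reverse-bump it up through P; the value ejected from row 1 is w(i).

Step i=10: Q has 10 at row 3, column 1; remove 8 from row 3 of P and reverse-bump: 8 enters row 2 and ejects 6; 6 enters row 1 and ejects 5. So w(10) = 5. P is now [[1, 3, 6, 7, 10], [2, 4, 8, 9]].
Step i=9: Q has 9 at row 2, column 4; remove 9 from row 2 of P and reverse-bump: 9 enters row 1 and ejects 7. So w(9) = 7. P is now [[1, 3, 6, 9, 10], [2, 4, 8]].
Step i=8: Q has 8 at row 2, column 3; remove 8 from row 2 of P and reverse-bump: 8 enters row 1 and ejects 6. So w(8) = 6. P is now [[1, 3, 8, 9, 10], [2, 4]].
Step i=7: Q has 7 at row 1, column 5; remove that cell from P, ejecting 10. So w(7) = 10. P is now [[1, 3, 8, 9], [2, 4]].
Step i=6: Q has 6 at row 1, column 4; remove that cell from P, ejecting 9. So w(6) = 9. P is now [[1, 3, 8], [2, 4]].
Step i=5: Q has 5 at row 1, column 3; remove that cell from P, ejecting 8. So w(5) = 8. P is now [[1, 3], [2, 4]].
Step i=4: Q has 4 at row 2, column 2; remove 4 from row 2 of P and reverse-bump: 4 enters row 1 and ejects 3. So w(4) = 3. P is now [[1, 4], [2]].
Step i=3: Q has 3 at row 1, column 2; remove that cell from P, ejecting 4. So w(3) = 4. P is now [[1], [2]].
Step i=2: Q has 2 at row 2, column 1; remove 2 from row 2 of P and reverse-bump: 2 enters row 1 and ejects 1. So w(2) = 1. P is now [[2]].
Step i=1: Q has 1 at row 1, column 1; remove that cell from P, ejecting 2. So w(1) = 2. P is now [].

So w = 2 1 4 3 8 9 10 6 7 5.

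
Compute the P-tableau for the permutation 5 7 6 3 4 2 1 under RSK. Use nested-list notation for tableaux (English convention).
P = [[1, 4], [2, 6], [3], [5], [7]]

Insert 5: appended to row 1. P = [[5]].
Insert 7: appended to row 1. P = [[5, 7]].
Insert 6: 6 bumps 7 from row 1; 7 starts row 2. P = [[5, 6], [7]].
Insert 3: 3 bumps 5 from row 1; 5 bumps 7 from row 2; 7 starts row 3. P = [[3, 6], [5], [7]].
Insert 4: 4 bumps 6 from row 1; 6 appends to row 2. P = [[3, 4], [5, 6], [7]].
Insert 2: 2 bumps 3 from row 1; 3 bumps 5 from row 2; 5 bumps 7 from row 3; 7 starts row 4. P = [[2, 4], [3, 6], [5], [7]].
Insert 1: 1 bumps 2 from row 1; 2 bumps 3 from row 2; 3 bumps 5 from row 3; 5 bumps 7 from row 4; 7 starts row 5. P = [[1, 4], [2, 6], [3], [5], [7]].

So P = [[1, 4], [2, 6], [3], [5], [7]].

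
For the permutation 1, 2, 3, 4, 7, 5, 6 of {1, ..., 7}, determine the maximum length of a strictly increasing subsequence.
6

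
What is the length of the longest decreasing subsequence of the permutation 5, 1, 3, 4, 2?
3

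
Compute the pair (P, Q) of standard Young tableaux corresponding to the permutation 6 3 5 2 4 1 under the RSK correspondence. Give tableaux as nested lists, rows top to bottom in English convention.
P = [[1, 4], [2, 5], [3], [6]], Q = [[1, 3], [2, 5], [4], [6]]

Insert each entry of the permutation into P by Schensted row insertion, recording in Q the position of each new cell.

After inserting 6: P = [[6]].
After inserting 3: P = [[3], [6]].
After inserting 5: P = [[3, 5], [6]].
After inserting 2: P = [[2, 5], [3], [6]].
After inserting 4: P = [[2, 4], [3, 5], [6]].
After inserting 1: P = [[1, 4], [2, 5], [3], [6]].

So P = [[1, 4], [2, 5], [3], [6]], Q = [[1, 3], [2, 5], [4], [6]].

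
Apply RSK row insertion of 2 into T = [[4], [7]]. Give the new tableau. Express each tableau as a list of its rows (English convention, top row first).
In row 1, 2 replaces 4 (the leftmost entry greater than 2); 4 is bumped to row 2. In row 2, 4 replaces 7 (the leftmost entry greater than 4); 7 is bumped to row 3. 7 starts a new row 3. The new tableau is [[2], [4], [7]].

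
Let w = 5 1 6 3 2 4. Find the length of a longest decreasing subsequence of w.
3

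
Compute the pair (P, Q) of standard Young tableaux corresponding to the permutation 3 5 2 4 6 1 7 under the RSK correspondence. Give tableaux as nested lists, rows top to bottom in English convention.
Insert each entry of the permutation into P by Schensted row insertion, recording in Q the position of each new cell.

Insert 3: appended to row 1. P = [[3]].
Insert 5: appended to row 1. P = [[3, 5]].
Insert 2: 2 bumps 3 from row 1; 3 starts row 2. P = [[2, 5], [3]].
Insert 4: 4 bumps 5 from row 1; 5 appends to row 2. P = [[2, 4], [3, 5]].
Insert 6: appended to row 1. P = [[2, 4, 6], [3, 5]].
Insert 1: 1 bumps 2 from row 1; 2 bumps 3 from row 2; 3 starts row 3. P = [[1, 4, 6], [2, 5], [3]].
Insert 7: appended to row 1. P = [[1, 4, 6, 7], [2, 5], [3]].

So P = [[1, 4, 6, 7], [2, 5], [3]], Q = [[1, 2, 5, 7], [3, 4], [6]].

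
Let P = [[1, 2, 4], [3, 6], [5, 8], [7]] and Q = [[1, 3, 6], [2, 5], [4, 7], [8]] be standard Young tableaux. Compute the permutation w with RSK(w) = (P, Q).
Reverse the RSK construction: for i from n down to 1, find the cell of Q containing i, remove the entry at that cell from P, and reverse-bump it up through P; the value ejected from row 1 is w(i).

Step i=8: Q has 8 at row 4, column 1; remove 7 from row 4 of P and reverse-bump: 7 enters row 3 and ejects 5; 5 enters row 2 and ejects 3; 3 enters row 1 and ejects 2. So w(8) = 2. P is now [[1, 3, 4], [5, 6], [7, 8]].
Step i=7: Q has 7 at row 3, column 2; remove 8 from row 3 of P and reverse-bump: 8 enters row 2 and ejects 6; 6 enters row 1 and ejects 4. So w(7) = 4. P is now [[1, 3, 6], [5, 8], [7]].
Step i=6: Q has 6 at row 1, column 3; remove that cell from P, ejecting 6. So w(6) = 6. P is now [[1, 3], [5, 8], [7]].
Step i=5: Q has 5 at row 2, column 2; remove 8 from row 2 of P and reverse-bump: 8 enters row 1 and ejects 3. So w(5) = 3. P is now [[1, 8], [5], [7]].
Step i=4: Q has 4 at row 3, column 1; remove 7 from row 3 of P and reverse-bump: 7 enters row 2 and ejects 5; 5 enters row 1 and ejects 1. So w(4) = 1. P is now [[5, 8], [7]].
Step i=3: Q has 3 at row 1, column 2; remove that cell from P, ejecting 8. So w(3) = 8. P is now [[5], [7]].
Step i=2: Q has 2 at row 2, column 1; remove 7 from row 2 of P and reverse-bump: 7 enters row 1 and ejects 5. So w(2) = 5. P is now [[7]].
Step i=1: Q has 1 at row 1, column 1; remove that cell from P, ejecting 7. So w(1) = 7. P is now [].

So w = 7 5 8 1 3 6 4 2.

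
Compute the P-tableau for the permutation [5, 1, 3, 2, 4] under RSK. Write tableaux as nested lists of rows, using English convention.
P = [[1, 2, 4], [3], [5]]

Insert 5: appended to row 1. P = [[5]].
Insert 1: 1 bumps 5 from row 1; 5 starts row 2. P = [[1], [5]].
Insert 3: appended to row 1. P = [[1, 3], [5]].
Insert 2: 2 bumps 3 from row 1; 3 bumps 5 from row 2; 5 starts row 3. P = [[1, 2], [3], [5]].
Insert 4: appended to row 1. P = [[1, 2, 4], [3], [5]].

So P = [[1, 2, 4], [3], [5]].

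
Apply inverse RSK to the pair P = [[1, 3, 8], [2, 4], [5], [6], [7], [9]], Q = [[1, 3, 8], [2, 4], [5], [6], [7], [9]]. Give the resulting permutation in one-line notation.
Reverse the RSK construction: for i from n down to 1, find the cell of Q containing i, remove the entry at that cell from P, and reverse-bump it up through P; the value ejected from row 1 is w(i).

Step i=9: Q has 9 at row 6, column 1; remove 9 from row 6 of P and reverse-bump: 9 enters row 5 and ejects 7; 7 enters row 4 and ejects 6; 6 enters row 3 and ejects 5; 5 enters row 2 and ejects 4; 4 enters row 1 and ejects 3. So w(9) = 3. P is now [[1, 4, 8], [2, 5], [6], [7], [9]].
Step i=8: Q has 8 at row 1, column 3; remove that cell from P, ejecting 8. So w(8) = 8. P is now [[1, 4], [2, 5], [6], [7], [9]].
Step i=7: Q has 7 at row 5, column 1; remove 9 from row 5 of P and reverse-bump: 9 enters row 4 and ejects 7; 7 enters row 3 and ejects 6; 6 enters row 2 and ejects 5; 5 enters row 1 and ejects 4. So w(7) = 4. P is now [[1, 5], [2, 6], [7], [9]].
Step i=6: Q has 6 at row 4, column 1; remove 9 from row 4 of P and reverse-bump: 9 enters row 3 and ejects 7; 7 enters row 2 and ejects 6; 6 enters row 1 and ejects 5. So w(6) = 5. P is now [[1, 6], [2, 7], [9]].
Step i=5: Q has 5 at row 3, column 1; remove 9 from row 3 of P and reverse-bump: 9 enters row 2 and ejects 7; 7 enters row 1 and ejects 6. So w(5) = 6. P is now [[1, 7], [2, 9]].
Step i=4: Q has 4 at row 2, column 2; remove 9 from row 2 of P and reverse-bump: 9 enters row 1 and ejects 7. So w(4) = 7. P is now [[1, 9], [2]].
Step i=3: Q has 3 at row 1, column 2; remove that cell from P, ejecting 9. So w(3) = 9. P is now [[1], [2]].
Step i=2: Q has 2 at row 2, column 1; remove 2 from row 2 of P and reverse-bump: 2 enters row 1 and ejects 1. So w(2) = 1. P is now [[2]].
Step i=1: Q has 1 at row 1, column 1; remove that cell from P, ejecting 2. So w(1) = 2. P is now [].

So w = 2 1 9 7 6 5 4 8 3.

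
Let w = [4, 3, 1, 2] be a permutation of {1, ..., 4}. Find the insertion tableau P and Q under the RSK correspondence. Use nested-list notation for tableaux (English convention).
P = [[1, 2], [3], [4]], Q = [[1, 4], [2], [3]]

Insert each entry of the permutation into P by Schensted row insertion, recording in Q the position of each new cell.

After inserting 4: P = [[4]].
After inserting 3: P = [[3], [4]].
After inserting 1: P = [[1], [3], [4]].
After inserting 2: P = [[1, 2], [3], [4]].

So P = [[1, 2], [3], [4]], Q = [[1, 4], [2], [3]].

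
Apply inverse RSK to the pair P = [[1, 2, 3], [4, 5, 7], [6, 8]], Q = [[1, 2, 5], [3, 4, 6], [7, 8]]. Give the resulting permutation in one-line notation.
4 6 1 5 8 7 2 3

Reverse the RSK construction: for i from n down to 1, find the cell of Q containing i, remove the entry at that cell from P, and reverse-bump it up through P; the value ejected from row 1 is w(i).

Step i=8: Q has 8 at row 3, column 2; remove 8 from row 3 of P and reverse-bump: 8 enters row 2 and ejects 7; 7 enters row 1 and ejects 3. So w(8) = 3. P is now [[1, 2, 7], [4, 5, 8], [6]].
Step i=7: Q has 7 at row 3, column 1; remove 6 from row 3 of P and reverse-bump: 6 enters row 2 and ejects 5; 5 enters row 1 and ejects 2. So w(7) = 2. P is now [[1, 5, 7], [4, 6, 8]].
Step i=6: Q has 6 at row 2, column 3; remove 8 from row 2 of P and reverse-bump: 8 enters row 1 and ejects 7. So w(6) = 7. P is now [[1, 5, 8], [4, 6]].
Step i=5: Q has 5 at row 1, column 3; remove that cell from P, ejecting 8. So w(5) = 8. P is now [[1, 5], [4, 6]].
Step i=4: Q has 4 at row 2, column 2; remove 6 from row 2 of P and reverse-bump: 6 enters row 1 and ejects 5. So w(4) = 5. P is now [[1, 6], [4]].
Step i=3: Q has 3 at row 2, column 1; remove 4 from row 2 of P and reverse-bump: 4 enters row 1 and ejects 1. So w(3) = 1. P is now [[4, 6]].
Step i=2: Q has 2 at row 1, column 2; remove that cell from P, ejecting 6. So w(2) = 6. P is now [[4]].
Step i=1: Q has 1 at row 1, column 1; remove that cell from P, ejecting 4. So w(1) = 4. P is now [].

So w = 4 6 1 5 8 7 2 3.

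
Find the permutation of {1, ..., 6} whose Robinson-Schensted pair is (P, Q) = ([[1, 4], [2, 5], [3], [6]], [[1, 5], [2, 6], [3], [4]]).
Reverse RSK: for i = n, n-1, ..., 1, locate i in Q, remove the corresponding corner cell from P, and reverse-bump its entry up through P; the value ejected from row 1 is w(i).

So w = 6 3 2 1 5 4.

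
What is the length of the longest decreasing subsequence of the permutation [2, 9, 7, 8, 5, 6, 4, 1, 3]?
5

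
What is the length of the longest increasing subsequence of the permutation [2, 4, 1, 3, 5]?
3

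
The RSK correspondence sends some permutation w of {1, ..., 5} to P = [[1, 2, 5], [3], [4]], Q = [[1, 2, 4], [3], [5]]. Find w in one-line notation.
1 4 3 5 2

Reverse the RSK construction: for i from n down to 1, find the cell of Q containing i, remove the entry at that cell from P, and reverse-bump it up through P; the value ejected from row 1 is w(i).

Step i=5: Q has 5 at row 3, column 1; remove 4 from row 3 of P and reverse-bump: 4 enters row 2 and ejects 3; 3 enters row 1 and ejects 2. So w(5) = 2. P is now [[1, 3, 5], [4]].
Step i=4: Q has 4 at row 1, column 3; remove that cell from P, ejecting 5. So w(4) = 5. P is now [[1, 3], [4]].
Step i=3: Q has 3 at row 2, column 1; remove 4 from row 2 of P and reverse-bump: 4 enters row 1 and ejects 3. So w(3) = 3. P is now [[1, 4]].
Step i=2: Q has 2 at row 1, column 2; remove that cell from P, ejecting 4. So w(2) = 4. P is now [[1]].
Step i=1: Q has 1 at row 1, column 1; remove that cell from P, ejecting 1. So w(1) = 1. P is now [].

So w = 1 4 3 5 2.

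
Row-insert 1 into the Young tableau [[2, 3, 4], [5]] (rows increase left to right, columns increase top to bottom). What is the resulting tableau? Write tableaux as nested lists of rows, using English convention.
In row 1, 1 replaces 2 (the leftmost entry greater than 1); 2 is bumped to row 2. In row 2, 2 replaces 5 (the leftmost entry greater than 2); 5 is bumped to row 3. 5 starts a new row 3. The new tableau is [[1, 3, 4], [2], [5]].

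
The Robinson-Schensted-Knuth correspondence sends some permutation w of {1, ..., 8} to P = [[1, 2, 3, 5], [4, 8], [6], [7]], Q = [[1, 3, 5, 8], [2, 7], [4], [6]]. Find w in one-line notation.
Reverse the RSK construction: for i from n down to 1, find the cell of Q containing i, remove the entry at that cell from P, and reverse-bump it up through P; the value ejected from row 1 is w(i).

Step i=8: Q has 8 at row 1, column 4; remove that cell from P, ejecting 5. So w(8) = 5. P is now [[1, 2, 3], [4, 8], [6], [7]].
Step i=7: Q has 7 at row 2, column 2; remove 8 from row 2 of P and reverse-bump: 8 enters row 1 and ejects 3. So w(7) = 3. P is now [[1, 2, 8], [4], [6], [7]].
Step i=6: Q has 6 at row 4, column 1; remove 7 from row 4 of P and reverse-bump: 7 enters row 3 and ejects 6; 6 enters row 2 and ejects 4; 4 enters row 1 and ejects 2. So w(6) = 2. P is now [[1, 4, 8], [6], [7]].
Step i=5: Q has 5 at row 1, column 3; remove that cell from P, ejecting 8. So w(5) = 8. P is now [[1, 4], [6], [7]].
Step i=4: Q has 4 at row 3, column 1; remove 7 from row 3 of P and reverse-bump: 7 enters row 2 and ejects 6; 6 enters row 1 and ejects 4. So w(4) = 4. P is now [[1, 6], [7]].
Step i=3: Q has 3 at row 1, column 2; remove that cell from P, ejecting 6. So w(3) = 6. P is now [[1], [7]].
Step i=2: Q has 2 at row 2, column 1; remove 7 from row 2 of P and reverse-bump: 7 enters row 1 and ejects 1. So w(2) = 1. P is now [[7]].
Step i=1: Q has 1 at row 1, column 1; remove that cell from P, ejecting 7. So w(1) = 7. P is now [].

So w = 7 1 6 4 8 2 3 5.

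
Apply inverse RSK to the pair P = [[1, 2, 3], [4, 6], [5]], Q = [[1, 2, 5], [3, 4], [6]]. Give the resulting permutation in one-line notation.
Reverse the RSK construction: for i from n down to 1, find the cell of Q containing i, remove the entry at that cell from P, and reverse-bump it up through P; the value ejected from row 1 is w(i).

Step i=6: Q has 6 at row 3, column 1; remove 5 from row 3 of P and reverse-bump: 5 enters row 2 and ejects 4; 4 enters row 1 and ejects 3. So w(6) = 3. P is now [[1, 2, 4], [5, 6]].
Step i=5: Q has 5 at row 1, column 3; remove that cell from P, ejecting 4. So w(5) = 4. P is now [[1, 2], [5, 6]].
Step i=4: Q has 4 at row 2, column 2; remove 6 from row 2 of P and reverse-bump: 6 enters row 1 and ejects 2. So w(4) = 2. P is now [[1, 6], [5]].
Step i=3: Q has 3 at row 2, column 1; remove 5 from row 2 of P and reverse-bump: 5 enters row 1 and ejects 1. So w(3) = 1. P is now [[5, 6]].
Step i=2: Q has 2 at row 1, column 2; remove that cell from P, ejecting 6. So w(2) = 6. P is now [[5]].
Step i=1: Q has 1 at row 1, column 1; remove that cell from P, ejecting 5. So w(1) = 5. P is now [].

So w = 5 6 1 2 4 3.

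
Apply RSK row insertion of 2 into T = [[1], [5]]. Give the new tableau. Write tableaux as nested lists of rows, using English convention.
[[1, 2], [5]]

2 is larger than every entry of row 1, so it is appended to row 1. The new tableau is [[1, 2], [5]].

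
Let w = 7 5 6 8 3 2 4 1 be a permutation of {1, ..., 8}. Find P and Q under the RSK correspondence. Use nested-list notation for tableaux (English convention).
P = [[1, 4, 8], [2, 6], [3], [5], [7]], Q = [[1, 3, 4], [2, 7], [5], [6], [8]]

Insert each entry of the permutation into P by Schensted row insertion, recording in Q the position of each new cell.

Insert 7: appended to row 1. P = [[7]].
Insert 5: 5 bumps 7 from row 1; 7 starts row 2. P = [[5], [7]].
Insert 6: appended to row 1. P = [[5, 6], [7]].
Insert 8: appended to row 1. P = [[5, 6, 8], [7]].
Insert 3: 3 bumps 5 from row 1; 5 bumps 7 from row 2; 7 starts row 3. P = [[3, 6, 8], [5], [7]].
Insert 2: 2 bumps 3 from row 1; 3 bumps 5 from row 2; 5 bumps 7 from row 3; 7 starts row 4. P = [[2, 6, 8], [3], [5], [7]].
Insert 4: 4 bumps 6 from row 1; 6 appends to row 2. P = [[2, 4, 8], [3, 6], [5], [7]].
Insert 1: 1 bumps 2 from row 1; 2 bumps 3 from row 2; 3 bumps 5 from row 3; 5 bumps 7 from row 4; 7 starts row 5. P = [[1, 4, 8], [2, 6], [3], [5], [7]].

So P = [[1, 4, 8], [2, 6], [3], [5], [7]], Q = [[1, 3, 4], [2, 7], [5], [6], [8]].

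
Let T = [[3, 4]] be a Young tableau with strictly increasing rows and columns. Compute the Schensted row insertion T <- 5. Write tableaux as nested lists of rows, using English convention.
[[3, 4, 5]]

5 is larger than every entry of row 1, so it is appended to row 1. The new tableau is [[3, 4, 5]].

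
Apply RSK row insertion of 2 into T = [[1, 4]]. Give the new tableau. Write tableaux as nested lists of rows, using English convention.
In row 1, 2 replaces 4 (the leftmost entry greater than 2); 4 is bumped to row 2. 4 starts a new row 2. The new tableau is [[1, 2], [4]].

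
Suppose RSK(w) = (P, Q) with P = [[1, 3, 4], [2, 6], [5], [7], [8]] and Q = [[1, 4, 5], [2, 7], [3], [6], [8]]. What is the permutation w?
Reverse the RSK construction: for i from n down to 1, find the cell of Q containing i, remove the entry at that cell from P, and reverse-bump it up through P; the value ejected from row 1 is w(i).

Step i=8: Q has 8 at row 5, column 1; remove 8 from row 5 of P and reverse-bump: 8 enters row 4 and ejects 7; 7 enters row 3 and ejects 5; 5 enters row 2 and ejects 2; 2 enters row 1 and ejects 1. So w(8) = 1. P is now [[2, 3, 4], [5, 6], [7], [8]].
Step i=7: Q has 7 at row 2, column 2; remove 6 from row 2 of P and reverse-bump: 6 enters row 1 and ejects 4. So w(7) = 4. P is now [[2, 3, 6], [5], [7], [8]].
Step i=6: Q has 6 at row 4, column 1; remove 8 from row 4 of P and reverse-bump: 8 enters row 3 and ejects 7; 7 enters row 2 and ejects 5; 5 enters row 1 and ejects 3. So w(6) = 3. P is now [[2, 5, 6], [7], [8]].
Step i=5: Q has 5 at row 1, column 3; remove that cell from P, ejecting 6. So w(5) = 6. P is now [[2, 5], [7], [8]].
Step i=4: Q has 4 at row 1, column 2; remove that cell from P, ejecting 5. So w(4) = 5. P is now [[2], [7], [8]].
Step i=3: Q has 3 at row 3, column 1; remove 8 from row 3 of P and reverse-bump: 8 enters row 2 and ejects 7; 7 enters row 1 and ejects 2. So w(3) = 2. P is now [[7], [8]].
Step i=2: Q has 2 at row 2, column 1; remove 8 from row 2 of P and reverse-bump: 8 enters row 1 and ejects 7. So w(2) = 7. P is now [[8]].
Step i=1: Q has 1 at row 1, column 1; remove that cell from P, ejecting 8. So w(1) = 8. P is now [].

So w = 8 7 2 5 6 3 4 1.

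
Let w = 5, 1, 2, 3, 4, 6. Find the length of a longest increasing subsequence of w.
5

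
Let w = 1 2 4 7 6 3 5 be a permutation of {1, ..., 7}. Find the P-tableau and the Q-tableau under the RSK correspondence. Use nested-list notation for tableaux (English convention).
P = [[1, 2, 3, 5], [4, 6], [7]], Q = [[1, 2, 3, 4], [5, 7], [6]]

Insert each entry of the permutation into P by Schensted row insertion, recording in Q the position of each new cell.

Insert 1: appended to row 1. P = [[1]].
Insert 2: appended to row 1. P = [[1, 2]].
Insert 4: appended to row 1. P = [[1, 2, 4]].
Insert 7: appended to row 1. P = [[1, 2, 4, 7]].
Insert 6: 6 bumps 7 from row 1; 7 starts row 2. P = [[1, 2, 4, 6], [7]].
Insert 3: 3 bumps 4 from row 1; 4 bumps 7 from row 2; 7 starts row 3. P = [[1, 2, 3, 6], [4], [7]].
Insert 5: 5 bumps 6 from row 1; 6 appends to row 2. P = [[1, 2, 3, 5], [4, 6], [7]].

So P = [[1, 2, 3, 5], [4, 6], [7]], Q = [[1, 2, 3, 4], [5, 7], [6]].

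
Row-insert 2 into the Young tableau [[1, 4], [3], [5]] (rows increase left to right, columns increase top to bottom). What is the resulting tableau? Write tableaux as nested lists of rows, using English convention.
In row 1, 2 replaces 4 (the leftmost entry greater than 2); 4 is bumped to row 2. 4 is appended to row 2. The new tableau is [[1, 2], [3, 4], [5]].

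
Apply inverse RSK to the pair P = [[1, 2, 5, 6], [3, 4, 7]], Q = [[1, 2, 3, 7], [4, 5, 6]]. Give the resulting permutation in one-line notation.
Reverse the RSK construction: for i from n down to 1, find the cell of Q containing i, remove the entry at that cell from P, and reverse-bump it up through P; the value ejected from row 1 is w(i).

Step i=7: Q has 7 at row 1, column 4; remove that cell from P, ejecting 6. So w(7) = 6. P is now [[1, 2, 5], [3, 4, 7]].
Step i=6: Q has 6 at row 2, column 3; remove 7 from row 2 of P and reverse-bump: 7 enters row 1 and ejects 5. So w(6) = 5. P is now [[1, 2, 7], [3, 4]].
Step i=5: Q has 5 at row 2, column 2; remove 4 from row 2 of P and reverse-bump: 4 enters row 1 and ejects 2. So w(5) = 2. P is now [[1, 4, 7], [3]].
Step i=4: Q has 4 at row 2, column 1; remove 3 from row 2 of P and reverse-bump: 3 enters row 1 and ejects 1. So w(4) = 1. P is now [[3, 4, 7]].
Step i=3: Q has 3 at row 1, column 3; remove that cell from P, ejecting 7. So w(3) = 7. P is now [[3, 4]].
Step i=2: Q has 2 at row 1, column 2; remove that cell from P, ejecting 4. So w(2) = 4. P is now [[3]].
Step i=1: Q has 1 at row 1, column 1; remove that cell from P, ejecting 3. So w(1) = 3. P is now [].

So w = 3 4 7 1 2 5 6.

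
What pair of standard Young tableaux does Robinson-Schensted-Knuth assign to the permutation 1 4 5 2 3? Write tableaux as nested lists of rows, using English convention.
P = [[1, 2, 3], [4, 5]], Q = [[1, 2, 3], [4, 5]]

Insert each entry of the permutation into P by Schensted row insertion, recording in Q the position of each new cell.

Insert 1: appended to row 1. P = [[1]], Q = [[1]].
Insert 4: appended to row 1. P = [[1, 4]], Q = [[1, 2]].
Insert 5: appended to row 1. P = [[1, 4, 5]], Q = [[1, 2, 3]].
Insert 2: 2 bumps 4 from row 1; 4 starts row 2. P = [[1, 2, 5], [4]], Q = [[1, 2, 3], [4]].
Insert 3: 3 bumps 5 from row 1; 5 appends to row 2. P = [[1, 2, 3], [4, 5]], Q = [[1, 2, 3], [4, 5]].

So P = [[1, 2, 3], [4, 5]], Q = [[1, 2, 3], [4, 5]].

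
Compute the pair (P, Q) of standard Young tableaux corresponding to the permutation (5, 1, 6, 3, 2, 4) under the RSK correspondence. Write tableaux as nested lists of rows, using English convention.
Insert each entry of the permutation into P by Schensted row insertion, recording in Q the position of each new cell.

Insert 5: appended to row 1. P = [[5]].
Insert 1: 1 bumps 5 from row 1; 5 starts row 2. P = [[1], [5]].
Insert 6: appended to row 1. P = [[1, 6], [5]].
Insert 3: 3 bumps 6 from row 1; 6 appends to row 2. P = [[1, 3], [5, 6]].
Insert 2: 2 bumps 3 from row 1; 3 bumps 5 from row 2; 5 starts row 3. P = [[1, 2], [3, 6], [5]].
Insert 4: appended to row 1. P = [[1, 2, 4], [3, 6], [5]].

So P = [[1, 2, 4], [3, 6], [5]], Q = [[1, 3, 6], [2, 4], [5]].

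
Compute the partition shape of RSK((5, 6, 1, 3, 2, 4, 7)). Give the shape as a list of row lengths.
[4, 2, 1]

Row-insert each entry into an empty tableau.

After inserting 5: P = [[5]].
After inserting 6: P = [[5, 6]].
After inserting 1: P = [[1, 6], [5]].
After inserting 3: P = [[1, 3], [5, 6]].
After inserting 2: P = [[1, 2], [3, 6], [5]].
After inserting 4: P = [[1, 2, 4], [3, 6], [5]].
After inserting 7: P = [[1, 2, 4, 7], [3, 6], [5]].

The final insertion tableau P = [[1, 2, 4, 7], [3, 6], [5]] has shape [4, 2, 1].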